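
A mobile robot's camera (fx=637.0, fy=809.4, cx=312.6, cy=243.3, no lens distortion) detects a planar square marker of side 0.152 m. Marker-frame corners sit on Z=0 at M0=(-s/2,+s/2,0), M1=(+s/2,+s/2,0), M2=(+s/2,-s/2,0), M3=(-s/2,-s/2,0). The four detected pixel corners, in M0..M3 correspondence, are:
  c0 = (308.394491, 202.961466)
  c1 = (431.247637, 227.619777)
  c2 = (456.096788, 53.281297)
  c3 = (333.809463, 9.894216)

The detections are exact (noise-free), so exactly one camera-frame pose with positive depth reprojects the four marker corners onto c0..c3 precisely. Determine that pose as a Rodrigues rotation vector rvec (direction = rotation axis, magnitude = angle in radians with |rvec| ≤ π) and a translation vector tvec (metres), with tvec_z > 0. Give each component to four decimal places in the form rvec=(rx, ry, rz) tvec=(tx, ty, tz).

Intrinsics K: fx=637.0, fy=809.4, cx=312.6, cy=243.3
Marker side s = 0.152 m; corners in marker frame (Z=0):
  M0 = (-0.0760, +0.0760, 0)
  M1 = (+0.0760, +0.0760, 0)
  M2 = (+0.0760, -0.0760, 0)
  M3 = (-0.0760, -0.0760, 0)
Detected image corners:
  c0 = (308.394491, 202.961466) px
  c1 = (431.247637, 227.619777) px
  c2 = (456.096788, 53.281297) px
  c3 = (333.809463, 9.894216) px
Planar DLT: solve 8×8 A·h = b for H (H[2,2]=1):
  H  [+1055.56612 -125.77357 +385.32350]
  H  [+303.78472 +1218.26408 +125.00231]
  H  [+0.65161 +0.10324 +1.00000]
B = K⁻¹H; ‖b₁‖=1.498407, ‖b₂‖=1.498407; λ = 2/(‖b₁‖+‖b₂‖) = 0.667376, sign → tz>0 ⇒ λ=+0.667376
r₁ = λ·B[:,0] = (+0.89249,+0.11976,+0.43487); r₂ = λ·B[:,1] = (-0.16558,+0.98379,+0.06890)
r₃ = r₁×r₂ = (-0.41957,-0.13350,+0.89785); SVD([r₁ r₂ r₃]) → R = UVᵀ:
  R  [+0.89249 -0.16558 -0.41957]
  R  [+0.11976 +0.98379 -0.13350]
  R  [+0.43487 +0.06890 +0.89785]
t = (+0.07619, -0.09754, +0.66738) m
tr R = 2.774133; θ = arccos((tr R − 1)/2) = 0.479845 rad = 27.493°
axis k = ((R−Rᵀ)₃₂, (R−Rᵀ)₁₃, (R−Rᵀ)₂₁) / (2 sinθ) = (+0.219214, -0.925436, +0.309053)
rvec = θ·k = (+0.105189, -0.444065, +0.148297)

rvec=(0.1052, -0.4441, 0.1483) tvec=(0.0762, -0.0975, 0.6674)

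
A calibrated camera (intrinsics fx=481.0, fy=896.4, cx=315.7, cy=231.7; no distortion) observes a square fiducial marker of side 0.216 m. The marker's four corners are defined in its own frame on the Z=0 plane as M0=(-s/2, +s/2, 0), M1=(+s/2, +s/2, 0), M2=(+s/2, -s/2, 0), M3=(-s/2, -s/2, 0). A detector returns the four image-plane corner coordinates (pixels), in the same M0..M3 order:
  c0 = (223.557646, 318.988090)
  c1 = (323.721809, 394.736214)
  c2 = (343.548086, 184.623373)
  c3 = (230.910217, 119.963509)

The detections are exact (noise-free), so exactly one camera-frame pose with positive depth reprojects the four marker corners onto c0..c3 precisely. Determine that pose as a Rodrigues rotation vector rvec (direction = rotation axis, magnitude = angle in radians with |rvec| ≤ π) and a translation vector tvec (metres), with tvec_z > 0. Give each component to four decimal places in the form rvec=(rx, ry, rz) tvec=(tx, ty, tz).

rvec=(0.3893, 0.4238, 0.2328) tvec=(-0.0667, 0.0251, 0.8433)

Intrinsics K: fx=481.0, fy=896.4, cx=315.7, cy=231.7
Marker side s = 0.216 m; corners in marker frame (Z=0):
  M0 = (-0.1080, +0.1080, 0)
  M1 = (+0.1080, +0.1080, 0)
  M2 = (+0.1080, -0.1080, 0)
  M3 = (-0.1080, -0.1080, 0)
Detected image corners:
  c0 = (223.557646, 318.988090) px
  c1 = (323.721809, 394.736214) px
  c2 = (343.548086, 184.623373) px
  c3 = (230.910217, 119.963509) px
Planar DLT: solve 8×8 A·h = b for H (H[2,2]=1):
  H  [+373.61394 +75.59500 +277.66889]
  H  [+219.74691 +1070.46879 +258.39458]
  H  [-0.41884 +0.48925 +1.00000]
B = K⁻¹H; ‖b₁‖=1.185869, ‖b₂‖=1.185869; λ = 2/(‖b₁‖+‖b₂‖) = 0.843263, sign → tz>0 ⇒ λ=+0.843263
r₁ = λ·B[:,0] = (+0.88682,+0.29801,-0.35319); r₂ = λ·B[:,1] = (-0.13826,+0.90037,+0.41257)
r₃ = r₁×r₂ = (+0.44096,-0.31704,+0.83967); SVD([r₁ r₂ r₃]) → R = UVᵀ:
  R  [+0.88682 -0.13826 +0.44096]
  R  [+0.29801 +0.90037 -0.31704]
  R  [-0.35319 +0.41257 +0.83967]
t = (-0.06667, +0.02511, +0.84326) m
tr R = 2.626857; θ = arccos((tr R − 1)/2) = 0.620774 rad = 35.568°
axis k = ((R−Rᵀ)₃₂, (R−Rᵀ)₁₃, (R−Rᵀ)₂₁) / (2 sinθ) = (+0.627172, +0.682654, +0.375018)
rvec = θ·k = (+0.389332, +0.423774, +0.232801)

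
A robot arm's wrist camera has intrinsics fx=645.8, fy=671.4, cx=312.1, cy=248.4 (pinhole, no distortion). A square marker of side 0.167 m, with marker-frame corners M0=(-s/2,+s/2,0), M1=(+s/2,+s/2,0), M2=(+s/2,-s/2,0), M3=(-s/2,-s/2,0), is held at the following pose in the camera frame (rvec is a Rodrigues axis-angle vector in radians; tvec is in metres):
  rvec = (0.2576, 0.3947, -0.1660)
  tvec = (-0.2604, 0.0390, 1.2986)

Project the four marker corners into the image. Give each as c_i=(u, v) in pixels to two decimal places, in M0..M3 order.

c0=(159.51, 311.96) c1=(228.08, 305.71) c2=(207.59, 221.60) c3=(138.19, 232.29)

Intrinsics K: fx=645.8, fy=671.4, cx=312.1, cy=248.4
Marker side s = 0.167 m; corners in marker frame (Z=0):
  M0 = (-0.0835, +0.0835, 0)
  M1 = (+0.0835, +0.0835, 0)
  M2 = (+0.0835, -0.0835, 0)
  M3 = (-0.0835, -0.0835, 0)
rvec = (0.2576, 0.3947, -0.1660), |rvec| = θ = 0.49970 rad = 28.631°
Rodrigues: sinθ=0.47916, 1−cosθ=0.12227; R = I + sinθ·[k]× + (1−cosθ)·[k]×²:
    [+0.91022 +0.20897 +0.35754]
    [-0.10939 +0.95401 -0.27910]
    [-0.39942 +0.21493 +0.89122]
t = (-0.2604, 0.0390, 1.2986) m
M0: Pc = R·M0+t = (-0.31895, +0.12779, +1.34990); u = 645.8·(-0.31895)/1.34990 + 312.1 = 159.5100, v = 671.4·(+0.12779)/1.34990 + 248.4 = 311.9610
M1: Pc = R·M1+t = (-0.16695, +0.10953, +1.28320); u = 645.8·(-0.16695)/1.28320 + 312.1 = 228.0792, v = 671.4·(+0.10953)/1.28320 + 248.4 = 305.7068
M2: Pc = R·M2+t = (-0.20185, -0.04979, +1.24730); u = 645.8·(-0.20185)/1.24730 + 312.1 = 207.5931, v = 671.4·(-0.04979)/1.24730 + 248.4 = 221.5968
M3: Pc = R·M3+t = (-0.35385, -0.03153, +1.31400); u = 645.8·(-0.35385)/1.31400 + 312.1 = 138.1907, v = 671.4·(-0.03153)/1.31400 + 248.4 = 232.2916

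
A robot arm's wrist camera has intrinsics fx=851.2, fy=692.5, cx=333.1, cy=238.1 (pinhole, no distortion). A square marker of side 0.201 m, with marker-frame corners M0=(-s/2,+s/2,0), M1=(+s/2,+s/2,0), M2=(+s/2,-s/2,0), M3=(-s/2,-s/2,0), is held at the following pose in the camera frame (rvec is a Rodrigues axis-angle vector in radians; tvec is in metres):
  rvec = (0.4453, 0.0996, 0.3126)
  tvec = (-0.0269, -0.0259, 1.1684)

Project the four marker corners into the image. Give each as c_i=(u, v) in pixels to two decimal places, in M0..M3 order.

Intrinsics K: fx=851.2, fy=692.5, cx=333.1, cy=238.1
Marker side s = 0.201 m; corners in marker frame (Z=0):
  M0 = (-0.1005, +0.1005, 0)
  M1 = (+0.1005, +0.1005, 0)
  M2 = (+0.1005, -0.1005, 0)
  M3 = (-0.1005, -0.1005, 0)
rvec = (0.4453, 0.0996, 0.3126), |rvec| = θ = 0.55311 rad = 31.691°
Rodrigues: sinθ=0.52534, 1−cosθ=0.14911; R = I + sinθ·[k]× + (1−cosθ)·[k]×²:
    [+0.94754 -0.27529 +0.16244]
    [+0.31852 +0.85573 -0.40776]
    [-0.02675 +0.43811 +0.89852]
t = (-0.0269, -0.0259, 1.1684) m
M0: Pc = R·M0+t = (-0.14979, +0.02809, +1.21512); u = 851.2·(-0.14979)/1.21512 + 333.1 = 228.1682, v = 692.5·(+0.02809)/1.21512 + 238.1 = 254.1084
M1: Pc = R·M1+t = (+0.04066, +0.09211, +1.20974); u = 851.2·(+0.04066)/1.20974 + 333.1 = 361.7102, v = 692.5·(+0.09211)/1.20974 + 238.1 = 290.8283
M2: Pc = R·M2+t = (+0.09599, -0.07989, +1.12168); u = 851.2·(+0.09599)/1.12168 + 333.1 = 405.9461, v = 692.5·(-0.07989)/1.12168 + 238.1 = 188.7780
M3: Pc = R·M3+t = (-0.09446, -0.14391, +1.12706); u = 851.2·(-0.09446)/1.12706 + 333.1 = 261.7590, v = 692.5·(-0.14391)/1.12706 + 238.1 = 149.6759

c0=(228.17, 254.11) c1=(361.71, 290.83) c2=(405.95, 188.78) c3=(261.76, 149.68)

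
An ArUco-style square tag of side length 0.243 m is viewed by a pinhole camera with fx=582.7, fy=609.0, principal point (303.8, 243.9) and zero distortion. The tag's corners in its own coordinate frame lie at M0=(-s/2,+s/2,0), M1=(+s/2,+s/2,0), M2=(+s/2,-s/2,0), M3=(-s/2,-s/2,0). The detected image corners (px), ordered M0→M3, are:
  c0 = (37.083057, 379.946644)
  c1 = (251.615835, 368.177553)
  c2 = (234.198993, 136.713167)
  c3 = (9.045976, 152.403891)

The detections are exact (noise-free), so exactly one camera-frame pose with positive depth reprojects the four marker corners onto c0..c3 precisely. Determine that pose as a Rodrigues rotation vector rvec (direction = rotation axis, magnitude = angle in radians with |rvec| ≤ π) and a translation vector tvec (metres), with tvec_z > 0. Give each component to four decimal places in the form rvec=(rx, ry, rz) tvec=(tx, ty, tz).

Intrinsics K: fx=582.7, fy=609.0, cx=303.8, cy=243.9
Marker side s = 0.243 m; corners in marker frame (Z=0):
  M0 = (-0.1215, +0.1215, 0)
  M1 = (+0.1215, +0.1215, 0)
  M2 = (+0.1215, -0.1215, 0)
  M3 = (-0.1215, -0.1215, 0)
Detected image corners:
  c0 = (37.083057, 379.946644) px
  c1 = (251.615835, 368.177553) px
  c2 = (234.198993, 136.713167) px
  c3 = (9.045976, 152.403891) px
Planar DLT: solve 8×8 A·h = b for H (H[2,2]=1):
  H  [+896.43748 +120.91661 +132.49322]
  H  [-71.35815 +997.50959 +262.21417]
  H  [-0.05807 +0.20480 +1.00000]
B = K⁻¹H; ‖b₁‖=1.572575, ‖b₂‖=1.572576; λ = 2/(‖b₁‖+‖b₂‖) = 0.635900, sign → tz>0 ⇒ λ=+0.635900
r₁ = λ·B[:,0] = (+0.99753,-0.05972,-0.03692); r₂ = λ·B[:,1] = (+0.06406,+0.98941,+0.13023)
r₃ = r₁×r₂ = (+0.02876,-0.13228,+0.99080); SVD([r₁ r₂ r₃]) → R = UVᵀ:
  R  [+0.99753 +0.06406 +0.02876]
  R  [-0.05972 +0.98941 -0.13228]
  R  [-0.03692 +0.13023 +0.99080]
t = (-0.18695, +0.01912, +0.63590) m
tr R = 2.977739; θ = arccos((tr R − 1)/2) = 0.149339 rad = 8.556°
axis k = ((R−Rᵀ)₃₂, (R−Rᵀ)₁₃, (R−Rᵀ)₂₁) / (2 sinθ) = (+0.882187, +0.220723, -0.415966)
rvec = θ·k = (+0.131745, +0.032963, -0.062120)

rvec=(0.1317, 0.0330, -0.0621) tvec=(-0.1869, 0.0191, 0.6359)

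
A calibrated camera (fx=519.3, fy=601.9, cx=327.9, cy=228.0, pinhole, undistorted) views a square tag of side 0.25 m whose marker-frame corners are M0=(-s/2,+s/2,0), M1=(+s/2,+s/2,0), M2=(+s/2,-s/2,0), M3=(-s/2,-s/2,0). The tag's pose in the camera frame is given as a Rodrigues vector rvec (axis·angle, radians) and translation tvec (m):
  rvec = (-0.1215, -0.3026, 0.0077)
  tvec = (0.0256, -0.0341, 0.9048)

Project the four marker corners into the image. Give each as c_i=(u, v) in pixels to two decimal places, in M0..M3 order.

Intrinsics K: fx=519.3, fy=601.9, cx=327.9, cy=228.0
Marker side s = 0.25 m; corners in marker frame (Z=0):
  M0 = (-0.1250, +0.1250, 0)
  M1 = (+0.1250, +0.1250, 0)
  M2 = (+0.1250, -0.1250, 0)
  M3 = (-0.1250, -0.1250, 0)
rvec = (-0.1215, -0.3026, 0.0077), |rvec| = θ = 0.32617 rad = 18.688°
Rodrigues: sinθ=0.32042, 1−cosθ=0.05272; R = I + sinθ·[k]× + (1−cosθ)·[k]×²:
    [+0.95459 +0.01066 -0.29773]
    [+0.02578 +0.99265 +0.11820]
    [+0.29680 -0.12051 +0.94731]
t = (0.0256, -0.0341, 0.9048) m
M0: Pc = R·M0+t = (-0.09239, +0.08676, +0.85264); u = 519.3·(-0.09239)/0.85264 + 327.9 = 271.6285, v = 601.9·(+0.08676)/0.85264 + 228.0 = 289.2455
M1: Pc = R·M1+t = (+0.14626, +0.09320, +0.92684); u = 519.3·(+0.14626)/0.92684 + 327.9 = 409.8463, v = 601.9·(+0.09320)/0.92684 + 228.0 = 288.5286
M2: Pc = R·M2+t = (+0.14359, -0.15496, +0.95696); u = 519.3·(+0.14359)/0.95696 + 327.9 = 405.8207, v = 601.9·(-0.15496)/0.95696 + 228.0 = 130.5359
M3: Pc = R·M3+t = (-0.09506, -0.16140, +0.88276); u = 519.3·(-0.09506)/0.88276 + 327.9 = 271.9818, v = 601.9·(-0.16140)/0.88276 + 228.0 = 117.9484

c0=(271.63, 289.25) c1=(409.85, 288.53) c2=(405.82, 130.54) c3=(271.98, 117.95)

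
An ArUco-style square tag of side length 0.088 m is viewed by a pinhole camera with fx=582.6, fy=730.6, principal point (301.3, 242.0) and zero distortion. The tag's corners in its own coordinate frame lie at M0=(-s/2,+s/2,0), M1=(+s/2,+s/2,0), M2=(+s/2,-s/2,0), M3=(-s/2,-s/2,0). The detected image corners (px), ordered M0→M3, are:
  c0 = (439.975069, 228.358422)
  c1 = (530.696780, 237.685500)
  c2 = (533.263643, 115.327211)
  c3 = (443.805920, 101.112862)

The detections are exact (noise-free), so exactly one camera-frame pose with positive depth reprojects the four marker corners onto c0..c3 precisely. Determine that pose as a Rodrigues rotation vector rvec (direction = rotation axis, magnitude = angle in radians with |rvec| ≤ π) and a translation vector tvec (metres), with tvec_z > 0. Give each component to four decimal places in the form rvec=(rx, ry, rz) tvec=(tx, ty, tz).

rvec=(-0.0661, -0.2383, 0.0634) tvec=(0.1632, -0.0500, 0.5095)

Intrinsics K: fx=582.6, fy=730.6, cx=301.3, cy=242.0
Marker side s = 0.088 m; corners in marker frame (Z=0):
  M0 = (-0.0440, +0.0440, 0)
  M1 = (+0.0440, +0.0440, 0)
  M2 = (+0.0440, -0.0440, 0)
  M3 = (-0.0440, -0.0440, 0)
Detected image corners:
  c0 = (439.975069, 228.358422) px
  c1 = (530.696780, 237.685500) px
  c2 = (533.263643, 115.327211) px
  c3 = (443.805920, 101.112862) px
Planar DLT: solve 8×8 A·h = b for H (H[2,2]=1):
  H  [+1246.96346 -105.91308 +487.85417]
  H  [+212.16347 +1393.21820 +170.34668]
  H  [+0.45850 -0.14316 +1.00000]
B = K⁻¹H; ‖b₁‖=1.962565, ‖b₂‖=1.962565; λ = 2/(‖b₁‖+‖b₂‖) = 0.509537, sign → tz>0 ⇒ λ=+0.509537
r₁ = λ·B[:,0] = (+0.96976,+0.07058,+0.23362); r₂ = λ·B[:,1] = (-0.05491,+0.99582,-0.07294)
r₃ = r₁×r₂ = (-0.23780,+0.05791,+0.96959); SVD([r₁ r₂ r₃]) → R = UVᵀ:
  R  [+0.96976 -0.05491 -0.23780]
  R  [+0.07058 +0.99582 +0.05791]
  R  [+0.23362 -0.07294 +0.96959]
t = (+0.16316, -0.04997, +0.50954) m
tr R = 2.935172; θ = arccos((tr R − 1)/2) = 0.255306 rad = 14.628°
axis k = ((R−Rᵀ)₃₂, (R−Rᵀ)₁₃, (R−Rᵀ)₂₁) / (2 sinθ) = (-0.259071, -0.933356, +0.248454)
rvec = θ·k = (-0.066142, -0.238292, +0.063432)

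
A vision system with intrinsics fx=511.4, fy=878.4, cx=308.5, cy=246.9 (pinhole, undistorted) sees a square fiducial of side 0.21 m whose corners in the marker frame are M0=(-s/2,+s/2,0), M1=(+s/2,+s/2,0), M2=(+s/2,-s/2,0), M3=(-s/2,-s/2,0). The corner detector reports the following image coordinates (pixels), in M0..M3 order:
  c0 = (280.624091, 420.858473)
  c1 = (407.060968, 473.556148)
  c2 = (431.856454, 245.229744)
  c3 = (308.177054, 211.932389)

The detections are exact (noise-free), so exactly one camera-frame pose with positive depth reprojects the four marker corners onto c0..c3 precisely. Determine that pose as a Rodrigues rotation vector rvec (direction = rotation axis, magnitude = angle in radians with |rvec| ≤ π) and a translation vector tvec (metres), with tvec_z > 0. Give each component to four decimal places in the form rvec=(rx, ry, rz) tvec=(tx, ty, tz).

Intrinsics K: fx=511.4, fy=878.4, cx=308.5, cy=246.9
Marker side s = 0.21 m; corners in marker frame (Z=0):
  M0 = (-0.1050, +0.1050, 0)
  M1 = (+0.1050, +0.1050, 0)
  M2 = (+0.1050, -0.1050, 0)
  M3 = (-0.1050, -0.1050, 0)
Detected image corners:
  c0 = (280.624091, 420.858473) px
  c1 = (407.060968, 473.556148) px
  c2 = (431.856454, 245.229744) px
  c3 = (308.177054, 211.932389) px
Planar DLT: solve 8×8 A·h = b for H (H[2,2]=1):
  H  [+457.60513 -191.21937 +354.65052]
  H  [+73.41529 +976.42764 +334.89032]
  H  [-0.38602 -0.18579 +1.00000]
B = K⁻¹H; ‖b₁‖=1.207291, ‖b₂‖=1.207291; λ = 2/(‖b₁‖+‖b₂‖) = 0.828300, sign → tz>0 ⇒ λ=+0.828300
r₁ = λ·B[:,0] = (+0.93405,+0.15910,-0.31974); r₂ = λ·B[:,1] = (-0.21688,+0.96399,-0.15389)
r₃ = r₁×r₂ = (+0.28374,+0.21309,+0.93492); SVD([r₁ r₂ r₃]) → R = UVᵀ:
  R  [+0.93405 -0.21688 +0.28374]
  R  [+0.15910 +0.96399 +0.21309]
  R  [-0.31974 -0.15389 +0.93492]
t = (+0.07475, +0.08297, +0.82830) m
tr R = 2.832969; θ = arccos((tr R − 1)/2) = 0.411593 rad = 23.583°
axis k = ((R−Rᵀ)₃₂, (R−Rᵀ)₁₃, (R−Rᵀ)₂₁) / (2 sinθ) = (-0.458641, +0.754222, +0.469892)
rvec = θ·k = (-0.188773, +0.310432, +0.193404)

rvec=(-0.1888, 0.3104, 0.1934) tvec=(0.0747, 0.0830, 0.8283)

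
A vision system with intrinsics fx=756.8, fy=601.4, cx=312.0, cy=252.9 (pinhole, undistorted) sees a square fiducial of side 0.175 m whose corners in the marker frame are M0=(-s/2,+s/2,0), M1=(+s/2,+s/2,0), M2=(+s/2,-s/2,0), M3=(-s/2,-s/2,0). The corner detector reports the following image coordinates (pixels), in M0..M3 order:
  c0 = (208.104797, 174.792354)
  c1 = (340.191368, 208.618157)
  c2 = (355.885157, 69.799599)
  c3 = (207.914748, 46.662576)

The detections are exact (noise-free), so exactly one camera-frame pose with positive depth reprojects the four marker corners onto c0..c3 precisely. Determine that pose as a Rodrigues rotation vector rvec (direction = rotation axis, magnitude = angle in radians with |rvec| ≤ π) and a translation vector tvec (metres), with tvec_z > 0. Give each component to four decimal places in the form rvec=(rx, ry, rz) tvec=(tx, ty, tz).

Intrinsics K: fx=756.8, fy=601.4, cx=312.0, cy=252.9
Marker side s = 0.175 m; corners in marker frame (Z=0):
  M0 = (-0.0875, +0.0875, 0)
  M1 = (+0.0875, +0.0875, 0)
  M2 = (+0.0875, -0.0875, 0)
  M3 = (-0.0875, -0.0875, 0)
Detected image corners:
  c0 = (208.104797, 174.792354) px
  c1 = (340.191368, 208.618157) px
  c2 = (355.885157, 69.799599) px
  c3 = (207.914748, 46.662576) px
Planar DLT: solve 8×8 A·h = b for H (H[2,2]=1):
  H  [+633.97231 +129.18933 +274.20711]
  H  [+90.79418 +838.06404 +127.82898]
  H  [-0.58896 +0.61558 +1.00000]
B = K⁻¹H; ‖b₁‖=1.293558, ‖b₂‖=1.293558; λ = 2/(‖b₁‖+‖b₂‖) = 0.773062, sign → tz>0 ⇒ λ=+0.773062
r₁ = λ·B[:,0] = (+0.83530,+0.30817,-0.45531); r₂ = λ·B[:,1] = (-0.06422,+0.87716,+0.47588)
r₃ = r₁×r₂ = (+0.54603,-0.36826,+0.75248); SVD([r₁ r₂ r₃]) → R = UVᵀ:
  R  [+0.83530 -0.06422 +0.54603]
  R  [+0.30817 +0.87716 -0.36826]
  R  [-0.45531 +0.47588 +0.75248]
t = (-0.03860, -0.16077, +0.77306) m
tr R = 2.464944; θ = arccos((tr R − 1)/2) = 0.748851 rad = 42.906°
axis k = ((R−Rᵀ)₃₂, (R−Rᵀ)₁₃, (R−Rᵀ)₂₁) / (2 sinθ) = (+0.619970, +0.735414, +0.273501)
rvec = θ·k = (+0.464265, +0.550715, +0.204812)

rvec=(0.4643, 0.5507, 0.2048) tvec=(-0.0386, -0.1608, 0.7731)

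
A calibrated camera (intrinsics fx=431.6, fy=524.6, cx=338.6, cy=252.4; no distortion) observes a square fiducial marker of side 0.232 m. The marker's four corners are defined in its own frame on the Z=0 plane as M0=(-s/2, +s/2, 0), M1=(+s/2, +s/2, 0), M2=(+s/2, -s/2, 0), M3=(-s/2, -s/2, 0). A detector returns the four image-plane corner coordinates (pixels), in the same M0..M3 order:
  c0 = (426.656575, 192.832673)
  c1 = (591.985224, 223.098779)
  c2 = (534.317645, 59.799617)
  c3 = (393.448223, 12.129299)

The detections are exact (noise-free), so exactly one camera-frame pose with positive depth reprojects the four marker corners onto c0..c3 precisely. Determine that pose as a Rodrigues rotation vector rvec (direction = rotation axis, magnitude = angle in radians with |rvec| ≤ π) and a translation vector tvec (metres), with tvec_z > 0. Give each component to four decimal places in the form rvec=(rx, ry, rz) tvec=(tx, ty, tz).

rvec=(-0.5046, -0.3661, 0.0022) tvec=(0.1891, -0.1416, 0.5392)

Intrinsics K: fx=431.6, fy=524.6, cx=338.6, cy=252.4
Marker side s = 0.232 m; corners in marker frame (Z=0):
  M0 = (-0.1160, +0.1160, 0)
  M1 = (+0.1160, +0.1160, 0)
  M2 = (+0.1160, -0.1160, 0)
  M3 = (-0.1160, -0.1160, 0)
Detected image corners:
  c0 = (426.656575, 192.832673) px
  c1 = (591.985224, 223.098779) px
  c2 = (534.317645, 59.799617) px
  c3 = (393.448223, 12.129299) px
Planar DLT: solve 8×8 A·h = b for H (H[2,2]=1):
  H  [+963.46543 -227.03397 +489.92786]
  H  [+249.21189 +631.65427 +114.65054]
  H  [+0.63485 -0.87704 +1.00000]
B = K⁻¹H; ‖b₁‖=1.854575, ‖b₂‖=1.854575; λ = 2/(‖b₁‖+‖b₂‖) = 0.539207, sign → tz>0 ⇒ λ=+0.539207
r₁ = λ·B[:,0] = (+0.93512,+0.09145,+0.34232); r₂ = λ·B[:,1] = (+0.08737,+0.87677,-0.47291)
r₃ = r₁×r₂ = (-0.34338,+0.47213,+0.81190); SVD([r₁ r₂ r₃]) → R = UVᵀ:
  R  [+0.93512 +0.08737 -0.34338]
  R  [+0.09145 +0.87677 +0.47213]
  R  [+0.34232 -0.47291 +0.81190]
t = (+0.18906, -0.14158, +0.53921) m
tr R = 2.623794; θ = arccos((tr R − 1)/2) = 0.623402 rad = 35.718°
axis k = ((R−Rᵀ)₃₂, (R−Rᵀ)₁₃, (R−Rᵀ)₂₁) / (2 sinθ) = (-0.809385, -0.587269, +0.003500)
rvec = θ·k = (-0.504572, -0.366105, +0.002182)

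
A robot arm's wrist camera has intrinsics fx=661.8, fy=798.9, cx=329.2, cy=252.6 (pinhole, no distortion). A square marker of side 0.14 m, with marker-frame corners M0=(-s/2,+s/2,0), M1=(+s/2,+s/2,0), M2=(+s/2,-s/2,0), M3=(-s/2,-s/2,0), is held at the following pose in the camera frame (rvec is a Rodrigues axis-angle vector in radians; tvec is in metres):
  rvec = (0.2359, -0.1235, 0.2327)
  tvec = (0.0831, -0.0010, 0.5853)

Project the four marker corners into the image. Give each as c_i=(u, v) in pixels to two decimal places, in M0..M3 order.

c0=(327.57, 320.64) c1=(474.09, 357.41) c2=(520.34, 180.69) c3=(367.58, 135.37)

Intrinsics K: fx=661.8, fy=798.9, cx=329.2, cy=252.6
Marker side s = 0.14 m; corners in marker frame (Z=0):
  M0 = (-0.0700, +0.0700, 0)
  M1 = (+0.0700, +0.0700, 0)
  M2 = (+0.0700, -0.0700, 0)
  M3 = (-0.0700, -0.0700, 0)
rvec = (0.2359, -0.1235, 0.2327), |rvec| = θ = 0.35362 rad = 20.261°
Rodrigues: sinθ=0.34630, 1−cosθ=0.06188; R = I + sinθ·[k]× + (1−cosθ)·[k]×²:
    [+0.96566 -0.24230 -0.09378]
    [+0.21346 +0.94567 -0.24523]
    [+0.14810 +0.21679 +0.96492]
t = (0.0831, -0.0010, 0.5853) m
M0: Pc = R·M0+t = (-0.00146, +0.05025, +0.59011); u = 661.8·(-0.00146)/0.59011 + 329.2 = 327.5661, v = 798.9·(+0.05025)/0.59011 + 252.6 = 320.6354
M1: Pc = R·M1+t = (+0.13374, +0.08014, +0.61084); u = 661.8·(+0.13374)/0.61084 + 329.2 = 474.0918, v = 798.9·(+0.08014)/0.61084 + 252.6 = 357.4116
M2: Pc = R·M2+t = (+0.16766, -0.05225, +0.58049); u = 661.8·(+0.16766)/0.58049 + 329.2 = 520.3402, v = 798.9·(-0.05225)/0.58049 + 252.6 = 180.6850
M3: Pc = R·M3+t = (+0.03246, -0.08214, +0.55976); u = 661.8·(+0.03246)/0.55976 + 329.2 = 367.5828, v = 798.9·(-0.08214)/0.55976 + 252.6 = 135.3684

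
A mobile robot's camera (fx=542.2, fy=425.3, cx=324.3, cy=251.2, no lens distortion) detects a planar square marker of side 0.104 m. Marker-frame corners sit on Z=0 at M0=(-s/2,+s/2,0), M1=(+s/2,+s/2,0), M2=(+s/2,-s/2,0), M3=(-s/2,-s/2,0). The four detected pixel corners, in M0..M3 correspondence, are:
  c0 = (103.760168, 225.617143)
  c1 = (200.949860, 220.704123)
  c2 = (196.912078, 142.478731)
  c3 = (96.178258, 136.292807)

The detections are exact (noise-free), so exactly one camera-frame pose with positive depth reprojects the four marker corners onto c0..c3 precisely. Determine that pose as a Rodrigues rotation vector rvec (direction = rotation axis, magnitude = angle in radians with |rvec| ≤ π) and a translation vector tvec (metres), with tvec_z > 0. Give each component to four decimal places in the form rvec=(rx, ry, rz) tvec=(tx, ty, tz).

rvec=(0.1354, -0.7616, -0.0626) tvec=(-0.1700, -0.0876, 0.5373)

Intrinsics K: fx=542.2, fy=425.3, cx=324.3, cy=251.2
Marker side s = 0.104 m; corners in marker frame (Z=0):
  M0 = (-0.0520, +0.0520, 0)
  M1 = (+0.0520, +0.0520, 0)
  M2 = (+0.0520, -0.0520, 0)
  M3 = (-0.0520, -0.0520, 0)
Detected image corners:
  c0 = (103.760168, 225.617143) px
  c1 = (200.949860, 220.704123) px
  c2 = (196.912078, 142.478731) px
  c3 = (96.178258, 136.292807) px
Planar DLT: solve 8×8 A·h = b for H (H[2,2]=1):
  H  [+1141.39433 +95.04207 +152.76330]
  H  [+235.92354 +850.88590 +181.88167]
  H  [+1.27185 +0.26969 +1.00000]
B = K⁻¹H; ‖b₁‖=1.861080, ‖b₂‖=1.861080; λ = 2/(‖b₁‖+‖b₂‖) = 0.537323, sign → tz>0 ⇒ λ=+0.537323
r₁ = λ·B[:,0] = (+0.72238,-0.10558,+0.68339); r₂ = λ·B[:,1] = (+0.00751,+0.98942,+0.14491)
r₃ = r₁×r₂ = (-0.69146,-0.09954,+0.71552); SVD([r₁ r₂ r₃]) → R = UVᵀ:
  R  [+0.72238 +0.00751 -0.69146]
  R  [-0.10558 +0.98942 -0.09954]
  R  [+0.68339 +0.14491 +0.71552]
t = (-0.16999, -0.08758, +0.53732) m
tr R = 2.427317; θ = arccos((tr R − 1)/2) = 0.776089 rad = 44.467°
axis k = ((R−Rᵀ)₃₂, (R−Rᵀ)₁₃, (R−Rᵀ)₂₁) / (2 sinθ) = (+0.174488, -0.981345, -0.080721)
rvec = θ·k = (+0.135418, -0.761611, -0.062647)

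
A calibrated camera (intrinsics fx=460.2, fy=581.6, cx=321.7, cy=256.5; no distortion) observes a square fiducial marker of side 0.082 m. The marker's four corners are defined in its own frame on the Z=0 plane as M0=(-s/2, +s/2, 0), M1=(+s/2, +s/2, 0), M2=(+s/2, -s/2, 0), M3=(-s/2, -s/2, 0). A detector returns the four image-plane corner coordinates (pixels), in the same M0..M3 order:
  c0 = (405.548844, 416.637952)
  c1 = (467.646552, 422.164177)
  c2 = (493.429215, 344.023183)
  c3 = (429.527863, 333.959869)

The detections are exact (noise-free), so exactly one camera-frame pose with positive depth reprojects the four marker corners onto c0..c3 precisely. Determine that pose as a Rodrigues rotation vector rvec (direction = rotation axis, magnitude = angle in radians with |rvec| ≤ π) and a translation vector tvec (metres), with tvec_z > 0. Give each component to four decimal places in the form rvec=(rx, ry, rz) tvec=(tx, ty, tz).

Intrinsics K: fx=460.2, fy=581.6, cx=321.7, cy=256.5
Marker side s = 0.082 m; corners in marker frame (Z=0):
  M0 = (-0.0410, +0.0410, 0)
  M1 = (+0.0410, +0.0410, 0)
  M2 = (+0.0410, -0.0410, 0)
  M3 = (-0.0410, -0.0410, 0)
Detected image corners:
  c0 = (405.548844, 416.637952) px
  c1 = (467.646552, 422.164177) px
  c2 = (493.429215, 344.023183) px
  c3 = (429.527863, 333.959869) px
Planar DLT: solve 8×8 A·h = b for H (H[2,2]=1):
  H  [+1050.97295 -35.18220 +449.54692]
  H  [+333.32558 +1206.65048 +380.28273]
  H  [+0.63014 +0.59800 +1.00000]
B = K⁻¹H; ‖b₁‖=1.970215, ‖b₂‖=1.970215; λ = 2/(‖b₁‖+‖b₂‖) = 0.507559, sign → tz>0 ⇒ λ=+0.507559
r₁ = λ·B[:,0] = (+0.93555,+0.14984,+0.31983); r₂ = λ·B[:,1] = (-0.25098,+0.91918,+0.30352)
r₃ = r₁×r₂ = (-0.24850,-0.36423,+0.89754); SVD([r₁ r₂ r₃]) → R = UVᵀ:
  R  [+0.93555 -0.25098 -0.24850]
  R  [+0.14984 +0.91918 -0.36423]
  R  [+0.31983 +0.30352 +0.89754]
t = (+0.14100, +0.10802, +0.50756) m
tr R = 2.752269; θ = arccos((tr R − 1)/2) = 0.503012 rad = 28.820°
axis k = ((R−Rᵀ)₃₂, (R−Rᵀ)₁₃, (R−Rᵀ)₂₁) / (2 sinθ) = (+0.692595, -0.589477, +0.415727)
rvec = θ·k = (+0.348384, -0.296514, +0.209115)

rvec=(0.3484, -0.2965, 0.2091) tvec=(0.1410, 0.1080, 0.5076)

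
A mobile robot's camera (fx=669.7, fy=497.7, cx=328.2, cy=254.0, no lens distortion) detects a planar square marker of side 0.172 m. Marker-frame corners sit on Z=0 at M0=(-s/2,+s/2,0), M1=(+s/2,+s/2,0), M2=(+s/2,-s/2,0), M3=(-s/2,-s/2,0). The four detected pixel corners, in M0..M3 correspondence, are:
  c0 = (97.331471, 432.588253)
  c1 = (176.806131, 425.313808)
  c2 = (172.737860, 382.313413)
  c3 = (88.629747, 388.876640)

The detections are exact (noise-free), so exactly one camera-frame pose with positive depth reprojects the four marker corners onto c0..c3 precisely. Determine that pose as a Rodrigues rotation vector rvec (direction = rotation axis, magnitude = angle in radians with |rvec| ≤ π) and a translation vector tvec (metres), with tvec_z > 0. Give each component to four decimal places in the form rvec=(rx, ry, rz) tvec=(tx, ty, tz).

rvec=(0.4882, -0.2241, 0.0009) tvec=(-0.4230, 0.4519, 1.4622)

Intrinsics K: fx=669.7, fy=497.7, cx=328.2, cy=254.0
Marker side s = 0.172 m; corners in marker frame (Z=0):
  M0 = (-0.0860, +0.0860, 0)
  M1 = (+0.0860, +0.0860, 0)
  M2 = (+0.0860, -0.0860, 0)
  M3 = (-0.0860, -0.0860, 0)
Detected image corners:
  c0 = (97.331471, 432.588253) px
  c1 = (176.806131, 425.313808) px
  c2 = (172.737860, 382.313413) px
  c3 = (88.629747, 388.876640) px
Planar DLT: solve 8×8 A·h = b for H (H[2,2]=1):
  H  [+494.72399 +79.51910 +134.47748]
  H  [+19.22530 +381.53718 +407.82232]
  H  [+0.14611 +0.31795 +1.00000]
B = K⁻¹H; ‖b₁‖=0.683878, ‖b₂‖=0.683878; λ = 2/(‖b₁‖+‖b₂‖) = 1.462250, sign → tz>0 ⇒ λ=+1.462250
r₁ = λ·B[:,0] = (+0.97550,-0.05255,+0.21365); r₂ = λ·B[:,1] = (-0.05422,+0.88369,+0.46493)
r₃ = r₁×r₂ = (-0.21324,-0.46512,+0.85918); SVD([r₁ r₂ r₃]) → R = UVᵀ:
  R  [+0.97550 -0.05422 -0.21324]
  R  [-0.05255 +0.88369 -0.46512]
  R  [+0.21365 +0.46493 +0.85918]
t = (-0.42298, +0.45193, +1.46225) m
tr R = 2.718367; θ = arccos((tr R − 1)/2) = 0.537125 rad = 30.775°
axis k = ((R−Rᵀ)₃₂, (R−Rᵀ)₁₃, (R−Rᵀ)₂₁) / (2 sinθ) = (+0.908834, -0.417154, +0.001630)
rvec = θ·k = (+0.488157, -0.224064, +0.000875)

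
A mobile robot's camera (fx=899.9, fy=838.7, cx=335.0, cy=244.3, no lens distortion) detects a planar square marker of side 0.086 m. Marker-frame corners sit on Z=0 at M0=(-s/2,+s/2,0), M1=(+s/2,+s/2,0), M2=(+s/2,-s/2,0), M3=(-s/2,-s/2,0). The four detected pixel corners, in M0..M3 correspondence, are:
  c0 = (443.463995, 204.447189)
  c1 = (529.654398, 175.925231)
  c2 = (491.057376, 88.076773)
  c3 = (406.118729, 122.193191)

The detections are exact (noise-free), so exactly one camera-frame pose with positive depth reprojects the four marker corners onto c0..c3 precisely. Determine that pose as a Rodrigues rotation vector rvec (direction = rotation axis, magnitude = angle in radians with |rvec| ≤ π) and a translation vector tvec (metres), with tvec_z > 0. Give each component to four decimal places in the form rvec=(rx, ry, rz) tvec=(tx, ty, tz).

Intrinsics K: fx=899.9, fy=838.7, cx=335.0, cy=244.3
Marker side s = 0.086 m; corners in marker frame (Z=0):
  M0 = (-0.0430, +0.0430, 0)
  M1 = (+0.0430, +0.0430, 0)
  M2 = (+0.0430, -0.0430, 0)
  M3 = (-0.0430, -0.0430, 0)
Detected image corners:
  c0 = (443.463995, 204.447189) px
  c1 = (529.654398, 175.925231) px
  c2 = (491.057376, 88.076773) px
  c3 = (406.118729, 122.193191) px
Planar DLT: solve 8×8 A·h = b for H (H[2,2]=1):
  H  [+662.41311 +509.34855 +466.38396]
  H  [-468.99888 +1009.46210 +148.40565]
  H  [-0.71127 +0.14553 +1.00000]
B = K⁻¹H; ‖b₁‖=1.277327, ‖b₂‖=1.277327; λ = 2/(‖b₁‖+‖b₂‖) = 0.782885, sign → tz>0 ⇒ λ=+0.782885
r₁ = λ·B[:,0] = (+0.78357,-0.27559,-0.55684); r₂ = λ·B[:,1] = (+0.40070,+0.90910,+0.11393)
r₃ = r₁×r₂ = (+0.47482,-0.31240,+0.82277); SVD([r₁ r₂ r₃]) → R = UVᵀ:
  R  [+0.78357 +0.40070 +0.47482]
  R  [-0.27559 +0.90910 -0.31240]
  R  [-0.55684 +0.11393 +0.82277]
t = (+0.11430, -0.08951, +0.78289) m
tr R = 2.515435; θ = arccos((tr R − 1)/2) = 0.710988 rad = 40.737°
axis k = ((R−Rᵀ)₃₂, (R−Rᵀ)₁₃, (R−Rᵀ)₂₁) / (2 sinθ) = (+0.326653, +0.790444, -0.518167)
rvec = θ·k = (+0.232246, +0.561996, -0.368410)

rvec=(0.2322, 0.5620, -0.3684) tvec=(0.1143, -0.0895, 0.7829)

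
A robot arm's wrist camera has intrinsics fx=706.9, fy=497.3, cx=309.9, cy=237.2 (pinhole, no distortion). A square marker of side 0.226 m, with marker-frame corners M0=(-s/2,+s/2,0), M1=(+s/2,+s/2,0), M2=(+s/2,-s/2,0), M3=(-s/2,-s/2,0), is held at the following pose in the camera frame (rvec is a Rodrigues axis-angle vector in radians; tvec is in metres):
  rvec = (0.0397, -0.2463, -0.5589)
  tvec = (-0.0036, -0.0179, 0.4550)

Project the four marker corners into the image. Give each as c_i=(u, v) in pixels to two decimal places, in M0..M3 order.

Intrinsics K: fx=706.9, fy=497.3, cx=309.9, cy=237.2
Marker side s = 0.226 m; corners in marker frame (Z=0):
  M0 = (-0.1130, +0.1130, 0)
  M1 = (+0.1130, +0.1130, 0)
  M2 = (+0.1130, -0.1130, 0)
  M3 = (-0.1130, -0.1130, 0)
rvec = (0.0397, -0.2463, -0.5589), |rvec| = θ = 0.61205 rad = 35.068°
Rodrigues: sinθ=0.57455, 1−cosθ=0.18153; R = I + sinθ·[k]× + (1−cosθ)·[k]×²:
    [+0.81923 +0.51991 -0.24196]
    [-0.52939 +0.84787 +0.02944]
    [+0.22046 +0.10397 +0.96984]
t = (-0.0036, -0.0179, 0.4550) m
M0: Pc = R·M0+t = (-0.03742, +0.13773, +0.44184); u = 706.9·(-0.03742)/0.44184 + 309.9 = 250.0265, v = 497.3·(+0.13773)/0.44184 + 237.2 = 392.2190
M1: Pc = R·M1+t = (+0.14772, +0.01809, +0.49166); u = 706.9·(+0.14772)/0.49166 + 309.9 = 522.2944, v = 497.3·(+0.01809)/0.49166 + 237.2 = 255.4952
M2: Pc = R·M2+t = (+0.03022, -0.17353, +0.46816); u = 706.9·(+0.03022)/0.46816 + 309.9 = 355.5352, v = 497.3·(-0.17353)/0.46816 + 237.2 = 52.8696
M3: Pc = R·M3+t = (-0.15492, -0.05389, +0.41834); u = 706.9·(-0.15492)/0.41834 + 309.9 = 48.1135, v = 497.3·(-0.05389)/0.41834 + 237.2 = 173.1411

c0=(250.03, 392.22) c1=(522.29, 255.50) c2=(355.54, 52.87) c3=(48.11, 173.14)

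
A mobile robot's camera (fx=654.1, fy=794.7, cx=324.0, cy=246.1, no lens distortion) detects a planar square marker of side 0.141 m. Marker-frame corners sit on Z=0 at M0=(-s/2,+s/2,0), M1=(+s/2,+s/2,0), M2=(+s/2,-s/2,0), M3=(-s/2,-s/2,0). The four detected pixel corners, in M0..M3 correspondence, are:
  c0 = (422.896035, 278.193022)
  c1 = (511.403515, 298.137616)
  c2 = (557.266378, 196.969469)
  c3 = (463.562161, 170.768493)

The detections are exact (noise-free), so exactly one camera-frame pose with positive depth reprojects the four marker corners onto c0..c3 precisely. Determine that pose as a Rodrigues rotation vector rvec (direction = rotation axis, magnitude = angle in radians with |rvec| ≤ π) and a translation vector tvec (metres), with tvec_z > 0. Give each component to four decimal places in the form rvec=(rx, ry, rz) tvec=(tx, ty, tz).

Intrinsics K: fx=654.1, fy=794.7, cx=324.0, cy=246.1
Marker side s = 0.141 m; corners in marker frame (Z=0):
  M0 = (-0.0705, +0.0705, 0)
  M1 = (+0.0705, +0.0705, 0)
  M2 = (+0.0705, -0.0705, 0)
  M3 = (-0.0705, -0.0705, 0)
Detected image corners:
  c0 = (422.896035, 278.193022) px
  c1 = (511.403515, 298.137616) px
  c2 = (557.266378, 196.969469) px
  c3 = (463.562161, 170.768493) px
Planar DLT: solve 8×8 A·h = b for H (H[2,2]=1):
  H  [+794.01987 -38.93797 +488.92120]
  H  [+234.52864 +868.76704 +238.28244]
  H  [+0.30401 +0.54891 +1.00000]
B = K⁻¹H; ‖b₁‖=1.124043, ‖b₂‖=1.124043; λ = 2/(‖b₁‖+‖b₂‖) = 0.889645, sign → tz>0 ⇒ λ=+0.889645
r₁ = λ·B[:,0] = (+0.94598,+0.17879,+0.27046); r₂ = λ·B[:,1] = (-0.29485,+0.82134,+0.48834)
r₃ = r₁×r₂ = (-0.13482,-0.54170,+0.82969); SVD([r₁ r₂ r₃]) → R = UVᵀ:
  R  [+0.94598 -0.29485 -0.13482]
  R  [+0.17879 +0.82134 -0.54170]
  R  [+0.27046 +0.48834 +0.82969]
t = (+0.22431, -0.00875, +0.88965) m
tr R = 2.597007; θ = arccos((tr R − 1)/2) = 0.645991 rad = 37.013°
axis k = ((R−Rᵀ)₃₂, (R−Rᵀ)₁₃, (R−Rᵀ)₂₁) / (2 sinθ) = (+0.855527, -0.336618, +0.393399)
rvec = θ·k = (+0.552662, -0.217452, +0.254132)

rvec=(0.5527, -0.2175, 0.2541) tvec=(0.2243, -0.0088, 0.8896)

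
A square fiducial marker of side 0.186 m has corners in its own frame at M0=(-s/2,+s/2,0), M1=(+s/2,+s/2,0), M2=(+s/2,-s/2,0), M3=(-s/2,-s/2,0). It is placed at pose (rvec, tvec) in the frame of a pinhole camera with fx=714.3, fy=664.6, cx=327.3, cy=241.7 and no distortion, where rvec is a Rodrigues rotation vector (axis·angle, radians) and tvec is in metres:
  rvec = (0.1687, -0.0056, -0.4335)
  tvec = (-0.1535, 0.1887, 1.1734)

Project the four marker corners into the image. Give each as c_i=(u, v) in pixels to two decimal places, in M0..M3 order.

Intrinsics K: fx=714.3, fy=664.6, cx=327.3, cy=241.7
Marker side s = 0.186 m; corners in marker frame (Z=0):
  M0 = (-0.0930, +0.0930, 0)
  M1 = (+0.0930, +0.0930, 0)
  M2 = (+0.0930, -0.0930, 0)
  M3 = (-0.0930, -0.0930, 0)
rvec = (0.1687, -0.0056, -0.4335), |rvec| = θ = 0.46520 rad = 26.654°
Rodrigues: sinθ=0.44860, 1−cosθ=0.10627; R = I + sinθ·[k]× + (1−cosθ)·[k]×²:
    [+0.90771 +0.41757 -0.04131]
    [-0.41850 +0.89375 -0.16149]
    [-0.03051 +0.16387 +0.98601]
t = (-0.1535, 0.1887, 1.1734) m
M0: Pc = R·M0+t = (-0.19908, +0.31074, +1.19148); u = 714.3·(-0.19908)/1.19148 + 327.3 = 207.9484, v = 664.6·(+0.31074)/1.19148 + 241.7 = 415.0283
M1: Pc = R·M1+t = (-0.03025, +0.23290, +1.18580); u = 714.3·(-0.03025)/1.18580 + 327.3 = 309.0784, v = 664.6·(+0.23290)/1.18580 + 241.7 = 372.2311
M2: Pc = R·M2+t = (-0.10792, +0.06666, +1.15532); u = 714.3·(-0.10792)/1.15532 + 327.3 = 260.5781, v = 664.6·(+0.06666)/1.15532 + 241.7 = 280.0470
M3: Pc = R·M3+t = (-0.27675, +0.14450, +1.16100); u = 714.3·(-0.27675)/1.16100 + 327.3 = 157.0301, v = 664.6·(+0.14450)/1.16100 + 241.7 = 324.4184

c0=(207.95, 415.03) c1=(309.08, 372.23) c2=(260.58, 280.05) c3=(157.03, 324.42)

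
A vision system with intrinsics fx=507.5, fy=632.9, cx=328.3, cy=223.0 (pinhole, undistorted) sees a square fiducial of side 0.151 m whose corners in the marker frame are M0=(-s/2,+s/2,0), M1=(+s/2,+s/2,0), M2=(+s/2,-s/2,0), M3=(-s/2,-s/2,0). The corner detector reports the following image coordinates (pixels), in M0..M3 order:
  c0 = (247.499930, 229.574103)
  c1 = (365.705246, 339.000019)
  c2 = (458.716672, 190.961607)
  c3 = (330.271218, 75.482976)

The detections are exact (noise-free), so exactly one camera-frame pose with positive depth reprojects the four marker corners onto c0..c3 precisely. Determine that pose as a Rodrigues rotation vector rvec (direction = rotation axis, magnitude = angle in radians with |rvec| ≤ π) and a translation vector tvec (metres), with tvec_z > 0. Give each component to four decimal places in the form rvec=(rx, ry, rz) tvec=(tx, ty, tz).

Intrinsics K: fx=507.5, fy=632.9, cx=328.3, cy=223.0
Marker side s = 0.151 m; corners in marker frame (Z=0):
  M0 = (-0.0755, +0.0755, 0)
  M1 = (+0.0755, +0.0755, 0)
  M2 = (+0.0755, -0.0755, 0)
  M3 = (-0.0755, -0.0755, 0)
Detected image corners:
  c0 = (247.499930, 229.574103) px
  c1 = (365.705246, 339.000019) px
  c2 = (458.716672, 190.961607) px
  c3 = (330.271218, 75.482976) px
Planar DLT: solve 8×8 A·h = b for H (H[2,2]=1):
  H  [+782.50829 -412.56204 +348.50825]
  H  [+724.34651 +1101.36662 +211.10879]
  H  [-0.09408 +0.48284 +1.00000]
B = K⁻¹H; ‖b₁‖=1.991102, ‖b₂‖=1.991102; λ = 2/(‖b₁‖+‖b₂‖) = 0.502235, sign → tz>0 ⇒ λ=+0.502235
r₁ = λ·B[:,0] = (+0.80496,+0.59145,-0.04725); r₂ = λ·B[:,1] = (-0.56515,+0.78854,+0.24250)
r₃ = r₁×r₂ = (+0.18069,-0.16850,+0.96900); SVD([r₁ r₂ r₃]) → R = UVᵀ:
  R  [+0.80496 -0.56515 +0.18069]
  R  [+0.59145 +0.78854 -0.16850]
  R  [-0.04725 +0.24250 +0.96900]
t = (+0.02000, -0.00944, +0.50223) m
tr R = 2.562496; θ = arccos((tr R − 1)/2) = 0.674134 rad = 38.625°
axis k = ((R−Rᵀ)₃₂, (R−Rᵀ)₁₃, (R−Rᵀ)₂₁) / (2 sinθ) = (+0.329208, +0.182577, +0.926438)
rvec = θ·k = (+0.221930, +0.123081, +0.624543)

rvec=(0.2219, 0.1231, 0.6245) tvec=(0.0200, -0.0094, 0.5022)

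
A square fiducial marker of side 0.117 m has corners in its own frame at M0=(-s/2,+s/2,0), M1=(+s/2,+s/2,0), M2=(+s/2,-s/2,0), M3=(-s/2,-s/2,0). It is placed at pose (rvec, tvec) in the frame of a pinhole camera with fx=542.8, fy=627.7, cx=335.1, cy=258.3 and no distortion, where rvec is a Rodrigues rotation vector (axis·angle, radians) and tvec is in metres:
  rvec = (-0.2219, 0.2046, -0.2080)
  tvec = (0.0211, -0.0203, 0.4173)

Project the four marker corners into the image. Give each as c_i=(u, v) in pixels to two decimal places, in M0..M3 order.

c0=(303.15, 332.24) c1=(456.26, 293.94) c2=(420.94, 125.06) c3=(279.14, 168.87)

Intrinsics K: fx=542.8, fy=627.7, cx=335.1, cy=258.3
Marker side s = 0.117 m; corners in marker frame (Z=0):
  M0 = (-0.0585, +0.0585, 0)
  M1 = (+0.0585, +0.0585, 0)
  M2 = (+0.0585, -0.0585, 0)
  M3 = (-0.0585, -0.0585, 0)
rvec = (-0.2219, 0.2046, -0.2080), |rvec| = θ = 0.36656 rad = 21.002°
Rodrigues: sinθ=0.35840, 1−cosθ=0.06643; R = I + sinθ·[k]× + (1−cosθ)·[k]×²:
    [+0.95791 +0.18093 +0.22287]
    [-0.22582 +0.95426 +0.19592]
    [-0.17723 -0.23801 +0.95496]
t = (0.0211, -0.0203, 0.4173) m
M0: Pc = R·M0+t = (-0.02435, +0.04873, +0.41374); u = 542.8·(-0.02435)/0.41374 + 335.1 = 303.1499, v = 627.7·(+0.04873)/0.41374 + 258.3 = 332.2367
M1: Pc = R·M1+t = (+0.08772, +0.02231, +0.39301); u = 542.8·(+0.08772)/0.39301 + 335.1 = 456.2563, v = 627.7·(+0.02231)/0.39301 + 258.3 = 293.9390
M2: Pc = R·M2+t = (+0.06655, -0.08933, +0.42086); u = 542.8·(+0.06655)/0.42086 + 335.1 = 420.9379, v = 627.7·(-0.08933)/0.42086 + 258.3 = 125.0582
M3: Pc = R·M3+t = (-0.04552, -0.06291, +0.44159); u = 542.8·(-0.04552)/0.44159 + 335.1 = 279.1447, v = 627.7·(-0.06291)/0.44159 + 258.3 = 168.8710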